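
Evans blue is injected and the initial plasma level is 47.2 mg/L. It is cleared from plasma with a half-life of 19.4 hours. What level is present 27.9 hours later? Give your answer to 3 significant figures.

Number of half-lives: n = 27.9/19.4 ≈ 1.4381.
Remaining = 47.2 × (1/2)^1.4381 = 47.2 × 0.36904 ≈ 17.419 mg/L.

17.4 mg/L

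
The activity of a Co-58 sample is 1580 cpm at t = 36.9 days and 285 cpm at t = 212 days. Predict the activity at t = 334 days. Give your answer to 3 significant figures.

86.4 cpm

Over Δt = 212 − 36.9 = 175.1 days, the level fell by a factor of 1580/285 ≈ 5.5439.
n = log₂(5.5439) ≈ 2.4709 half-lives, so t½ = 175.1/2.4709 ≈ 70.865 days.
From t = 212 to t = 334: 285 × (1/2)^((334−212)/70.865) ≈ 86.417 cpm.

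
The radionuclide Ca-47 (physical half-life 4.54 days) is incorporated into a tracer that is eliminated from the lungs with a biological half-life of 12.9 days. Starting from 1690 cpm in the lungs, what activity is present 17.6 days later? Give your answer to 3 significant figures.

44.7 cpm

1/t_eff = 1/t_phys + 1/t_biol = 1/4.54 + 1/12.9 = 0.29778 per day.
t_eff = 4.54 × 12.9 / (4.54 + 12.9) ≈ 3.3581 days.
Remaining = 1690 × (1/2)^(17.6/3.3581) = 1690 × (1/2)^5.241 ≈ 44.688 cpm.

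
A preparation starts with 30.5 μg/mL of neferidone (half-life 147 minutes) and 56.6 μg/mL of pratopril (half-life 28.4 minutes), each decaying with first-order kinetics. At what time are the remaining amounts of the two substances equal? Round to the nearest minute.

Set 30.5·(1/2)^(t/147) = 56.6·(1/2)^(t/28.4).
Taking log₂: log₂(30.5/56.6) = t·(1/147 − 1/28.4).
log₂(0.53887) = -0.89199; 1/147 − 1/28.4 = -0.028409.
t = -0.89199 / -0.028409 ≈ 31.399 minutes.

31 minutes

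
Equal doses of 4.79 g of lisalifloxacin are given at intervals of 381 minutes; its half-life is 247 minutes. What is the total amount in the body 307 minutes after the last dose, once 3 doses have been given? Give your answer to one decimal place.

3.0 g

The 3 doses were given 1069, 688, 307 minutes ago.
Total = 4.79·(1/2)^(1069/247) + 4.79·(1/2)^(688/247) + 4.79·(1/2)^(307/247)
      = 0.2385 + 0.69477 + 2.0239 ≈ 2.9571 g.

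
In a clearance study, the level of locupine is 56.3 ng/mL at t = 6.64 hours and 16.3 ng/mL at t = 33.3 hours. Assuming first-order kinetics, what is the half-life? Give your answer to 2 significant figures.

15 hours

Over Δt = 33.3 − 6.64 = 26.66 hours, the level fell by a factor of 56.3/16.3 ≈ 3.454.
n = log₂(3.454) ≈ 1.7883 half-lives, so t½ = 26.66/1.7883 ≈ 14.908 hours.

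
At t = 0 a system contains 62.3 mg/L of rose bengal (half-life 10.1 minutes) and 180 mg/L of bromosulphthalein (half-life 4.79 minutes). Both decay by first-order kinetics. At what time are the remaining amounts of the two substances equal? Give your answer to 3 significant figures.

Set 62.3·(1/2)^(t/10.1) = 180·(1/2)^(t/4.79).
Taking log₂: log₂(62.3/180) = t·(1/10.1 − 1/4.79).
log₂(0.34611) = -1.5307; 1/10.1 − 1/4.79 = -0.10976.
t = -1.5307 / -0.10976 ≈ 13.946 minutes.

13.9 minutes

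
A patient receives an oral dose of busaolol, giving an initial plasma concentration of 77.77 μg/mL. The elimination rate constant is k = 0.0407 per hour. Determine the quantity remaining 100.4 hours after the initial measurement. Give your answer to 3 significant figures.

t½ = ln 2 / k = 0.69315 / 0.0407 ≈ 17.031 hours.
Number of half-lives: n = 100.4/17.031 ≈ 5.8953.
Remaining = 77.77 × (1/2)^5.8953 = 77.77 × 0.016802 ≈ 1.3067 μg/mL.

1.31 μg/mL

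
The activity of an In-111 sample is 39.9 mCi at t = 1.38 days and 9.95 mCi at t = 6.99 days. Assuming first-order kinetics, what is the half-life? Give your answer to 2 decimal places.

Over Δt = 6.99 − 1.38 = 5.61 days, the level fell by a factor of 39.9/9.95 ≈ 4.0101.
n = log₂(4.0101) ≈ 2.0036 half-lives, so t½ = 5.61/2.0036 ≈ 2.7999 days.

2.80 days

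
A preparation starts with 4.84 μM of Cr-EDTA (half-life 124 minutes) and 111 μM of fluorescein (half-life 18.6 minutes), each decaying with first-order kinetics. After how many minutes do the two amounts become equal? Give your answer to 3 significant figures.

Set 4.84·(1/2)^(t/124) = 111·(1/2)^(t/18.6).
Taking log₂: log₂(4.84/111) = t·(1/124 − 1/18.6).
log₂(0.043604) = -4.5194; 1/124 − 1/18.6 = -0.045699.
t = -4.5194 / -0.045699 ≈ 98.895 minutes.

98.9 minutes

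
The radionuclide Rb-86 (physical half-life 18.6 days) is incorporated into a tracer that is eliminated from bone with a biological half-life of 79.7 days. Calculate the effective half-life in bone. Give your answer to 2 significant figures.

1/t_eff = 1/t_phys + 1/t_biol = 1/18.6 + 1/79.7 = 0.06631 per day.
t_eff = 18.6 × 79.7 / (18.6 + 79.7) ≈ 15.081 days.

15 days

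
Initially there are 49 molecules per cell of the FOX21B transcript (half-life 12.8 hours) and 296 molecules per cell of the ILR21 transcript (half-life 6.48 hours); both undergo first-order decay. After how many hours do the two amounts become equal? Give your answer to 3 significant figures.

Set 49·(1/2)^(t/12.8) = 296·(1/2)^(t/6.48).
Taking log₂: log₂(49/296) = t·(1/12.8 − 1/6.48).
log₂(0.16554) = -2.5947; 1/12.8 − 1/6.48 = -0.076196.
t = -2.5947 / -0.076196 ≈ 34.054 hours.

34.1 hours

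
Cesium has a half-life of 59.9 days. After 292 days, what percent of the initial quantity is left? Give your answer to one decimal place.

n = 292/59.9 ≈ 4.8748 half-lives.
Fraction remaining = (1/2)^4.8748 ≈ 0.034083, i.e. 3.4083%.

3.4%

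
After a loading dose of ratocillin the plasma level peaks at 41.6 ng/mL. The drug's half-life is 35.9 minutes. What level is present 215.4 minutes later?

0.65 ng/mL

Elapsed time is 6 half-lives (215.4/35.9).
Each half-life halves the amount: 41.6 × (1/2)^6 = 41.6/64 = 0.65 ng/mL.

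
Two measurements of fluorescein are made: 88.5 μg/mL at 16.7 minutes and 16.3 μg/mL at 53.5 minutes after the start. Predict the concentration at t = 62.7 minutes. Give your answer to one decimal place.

10.7 μg/mL

Over Δt = 53.5 − 16.7 = 36.8 minutes, the level fell by a factor of 88.5/16.3 ≈ 5.4294.
n = log₂(5.4294) ≈ 2.4408 half-lives, so t½ = 36.8/2.4408 ≈ 15.077 minutes.
From t = 53.5 to t = 62.7: 16.3 × (1/2)^((62.7−53.5)/15.077) ≈ 10.678 μg/mL.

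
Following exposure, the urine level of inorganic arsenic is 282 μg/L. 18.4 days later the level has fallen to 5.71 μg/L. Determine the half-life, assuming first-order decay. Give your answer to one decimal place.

3.3 days

A/A₀ = 5.71/282 ≈ 0.020248.
n = log₂(49.387) ≈ 5.6261 half-lives elapsed in 18.4 days.
t½ = 18.4/5.6261 ≈ 3.2705 days.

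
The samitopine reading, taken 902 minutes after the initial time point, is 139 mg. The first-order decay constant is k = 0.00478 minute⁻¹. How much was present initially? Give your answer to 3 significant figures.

10400 mg

t½ = ln 2 / k = 0.69315 / 0.00478 ≈ 145.01 minutes.
Number of half-lives elapsed: n = 902/145.01 ≈ 6.2203.
A₀ = A × 2^n = 139 × 2^6.2203 = 139 × 74.557 ≈ 10363 mg.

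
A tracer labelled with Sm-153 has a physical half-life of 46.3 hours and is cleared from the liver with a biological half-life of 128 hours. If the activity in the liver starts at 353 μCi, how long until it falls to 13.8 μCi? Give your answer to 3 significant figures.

159 hours

1/t_eff = 1/t_phys + 1/t_biol = 1/46.3 + 1/128 = 0.029411 per hour.
t_eff = 46.3 × 128 / (46.3 + 128) ≈ 34.001 hours.
n = log₂(353/13.8) ≈ 4.6769; t = 4.6769 × 34.001 ≈ 159.02 hours.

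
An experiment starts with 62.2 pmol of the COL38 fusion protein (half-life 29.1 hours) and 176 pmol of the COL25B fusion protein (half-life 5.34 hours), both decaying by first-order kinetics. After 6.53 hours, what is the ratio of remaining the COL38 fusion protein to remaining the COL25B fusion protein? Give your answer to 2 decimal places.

0.71

COL38 fusion protein: 62.2 × (1/2)^(6.53/29.1) = 62.2 × (1/2)^0.2244 ≈ 53.24 pmol.
COL25B fusion protein: 176 × (1/2)^(6.53/5.34) = 176 × (1/2)^1.2228 ≈ 75.405 pmol.
Ratio ≈ 53.24 / 75.405 ≈ 0.70606.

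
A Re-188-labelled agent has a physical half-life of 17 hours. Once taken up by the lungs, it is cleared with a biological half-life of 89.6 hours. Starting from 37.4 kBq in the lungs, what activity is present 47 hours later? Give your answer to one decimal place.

3.8 kBq

1/t_eff = 1/t_phys + 1/t_biol = 1/17 + 1/89.6 = 0.069984 per hour.
t_eff = 17 × 89.6 / (17 + 89.6) ≈ 14.289 hours.
Remaining = 37.4 × (1/2)^(47/14.289) = 37.4 × (1/2)^3.2893 ≈ 3.8257 kBq.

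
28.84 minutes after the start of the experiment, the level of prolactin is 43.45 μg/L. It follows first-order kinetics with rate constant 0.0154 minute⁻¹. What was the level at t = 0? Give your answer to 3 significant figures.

t½ = ln 2 / k = 0.69315 / 0.0154 ≈ 45.01 minutes.
Number of half-lives elapsed: n = 28.84/45.01 ≈ 0.64075.
A₀ = A × 2^n = 43.45 × 2^0.64075 = 43.45 × 1.5591 ≈ 67.745 μg/L.

67.7 μg/L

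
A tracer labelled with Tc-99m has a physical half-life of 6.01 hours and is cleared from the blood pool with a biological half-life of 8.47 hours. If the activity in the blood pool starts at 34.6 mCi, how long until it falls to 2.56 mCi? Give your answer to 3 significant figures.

1/t_eff = 1/t_phys + 1/t_biol = 1/6.01 + 1/8.47 = 0.28445 per hour.
t_eff = 6.01 × 8.47 / (6.01 + 8.47) ≈ 3.5155 hours.
n = log₂(34.6/2.56) ≈ 3.7566; t = 3.7566 × 3.5155 ≈ 13.206 hours.

13.2 hours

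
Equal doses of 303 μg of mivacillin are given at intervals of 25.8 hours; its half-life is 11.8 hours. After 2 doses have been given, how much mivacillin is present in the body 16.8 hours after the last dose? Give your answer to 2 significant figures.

The 2 doses were given 42.6, 16.8 hours ago.
Total = 303·(1/2)^(42.6/11.8) + 303·(1/2)^(16.8/11.8)
      = 24.813 + 112.94 ≈ 137.76 μg.

140 μg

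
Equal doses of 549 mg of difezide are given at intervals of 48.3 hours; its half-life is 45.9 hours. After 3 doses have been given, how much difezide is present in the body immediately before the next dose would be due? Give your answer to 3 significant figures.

The 3 doses were given 144.9, 96.6, 48.3 hours ago.
Total = 549·(1/2)^(144.9/45.9) + 549·(1/2)^(96.6/45.9) + 549·(1/2)^(48.3/45.9)
      = 61.555 + 127.65 + 264.73 ≈ 453.94 mg.

454 mg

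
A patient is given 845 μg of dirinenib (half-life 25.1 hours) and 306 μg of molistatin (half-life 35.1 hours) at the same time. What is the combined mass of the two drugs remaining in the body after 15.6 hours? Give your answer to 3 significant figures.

774 μg

dirinenib: 845 × (1/2)^(15.6/25.1) = 845 × (1/2)^0.62151 ≈ 549.24 μg.
molistatin: 306 × (1/2)^(15.6/35.1) = 306 × (1/2)^0.44444 ≈ 224.87 μg.
Total = 549.24 + 224.87 ≈ 774.11 μg.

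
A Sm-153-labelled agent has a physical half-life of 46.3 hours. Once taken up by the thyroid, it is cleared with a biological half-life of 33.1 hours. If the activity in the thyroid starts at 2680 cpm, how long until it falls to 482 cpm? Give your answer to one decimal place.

47.8 hours

1/t_eff = 1/t_phys + 1/t_biol = 1/46.3 + 1/33.1 = 0.05181 per hour.
t_eff = 46.3 × 33.1 / (46.3 + 33.1) ≈ 19.301 hours.
n = log₂(2680/482) ≈ 2.4751; t = 2.4751 × 19.301 ≈ 47.773 hours.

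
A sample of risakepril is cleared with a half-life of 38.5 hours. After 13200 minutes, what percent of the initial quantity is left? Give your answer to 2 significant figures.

1.9%

13200 minutes = 220 hours.
n = 220/38.5 ≈ 5.7143 half-lives.
Fraction remaining = (1/2)^5.7143 ≈ 0.019047, i.e. 1.9047%.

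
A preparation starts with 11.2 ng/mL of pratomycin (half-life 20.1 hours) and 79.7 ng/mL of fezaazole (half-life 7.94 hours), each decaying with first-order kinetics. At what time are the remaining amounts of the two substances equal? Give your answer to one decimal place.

Set 11.2·(1/2)^(t/20.1) = 79.7·(1/2)^(t/7.94).
Taking log₂: log₂(11.2/79.7) = t·(1/20.1 − 1/7.94).
log₂(0.14053) = -2.8311; 1/20.1 − 1/7.94 = -0.076193.
t = -2.8311 / -0.076193 ≈ 37.157 hours.

37.2 hours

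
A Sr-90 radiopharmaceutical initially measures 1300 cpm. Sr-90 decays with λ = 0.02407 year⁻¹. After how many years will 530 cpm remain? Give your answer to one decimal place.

t½ = ln 2 / λ = 0.69315 / 0.02407 ≈ 28.797 years.
Fraction remaining = 530/1300 ≈ 0.40769.
n = log₂(1300/530) = ln(2.4528)/ln 2 ≈ 1.2944 half-lives.
t = n × t½ = 1.2944 × 28.797 ≈ 37.276 years.

37.3 years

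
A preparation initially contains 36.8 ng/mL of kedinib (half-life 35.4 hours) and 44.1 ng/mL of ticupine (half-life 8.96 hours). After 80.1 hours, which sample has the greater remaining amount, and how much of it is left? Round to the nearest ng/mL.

kedinib: 36.8 × (1/2)^2.2627 ≈ 7.6684 ng/mL.
ticupine: 44.1 × (1/2)^8.9397 ≈ 0.089807 ng/mL.
Kedinib has more remaining, at ≈ 7.6684 ng/mL.

kedinib, 8 ng/mL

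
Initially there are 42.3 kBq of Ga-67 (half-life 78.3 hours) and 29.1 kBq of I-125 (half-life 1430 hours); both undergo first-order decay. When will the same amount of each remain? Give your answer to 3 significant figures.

44.7 hours

Set 42.3·(1/2)^(t/78.3) = 29.1·(1/2)^(t/1430).
Taking log₂: log₂(42.3/29.1) = t·(1/78.3 − 1/1430).
log₂(1.4536) = 0.53964; 1/78.3 − 1/1430 = 0.012072.
t = 0.53964 / 0.012072 ≈ 44.701 hours.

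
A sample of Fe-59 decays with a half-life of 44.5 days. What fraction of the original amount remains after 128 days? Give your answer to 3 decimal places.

0.136

n = 128/44.5 ≈ 2.8764 half-lives.
Fraction remaining = (1/2)^2.8764 ≈ 0.13618.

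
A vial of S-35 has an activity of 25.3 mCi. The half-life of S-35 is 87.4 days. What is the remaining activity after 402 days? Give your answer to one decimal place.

Number of half-lives: n = 402/87.4 ≈ 4.5995.
Remaining = 25.3 × (1/2)^4.5995 = 25.3 × 0.041248 ≈ 1.0436 mCi.

1.0 mCi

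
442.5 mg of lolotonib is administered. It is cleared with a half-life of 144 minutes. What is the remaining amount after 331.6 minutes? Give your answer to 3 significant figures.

Number of half-lives: n = 331.6/144 ≈ 2.3028.
Remaining = 442.5 × (1/2)^2.3028 = 442.5 × 0.20267 ≈ 89.683 mg.

89.7 mg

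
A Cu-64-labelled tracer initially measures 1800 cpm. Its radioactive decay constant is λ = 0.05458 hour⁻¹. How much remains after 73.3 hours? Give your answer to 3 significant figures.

t½ = ln 2 / λ = 0.69315 / 0.05458 ≈ 12.7 hours.
Number of half-lives: n = 73.3/12.7 ≈ 5.7718.
Remaining = 1800 × (1/2)^5.7718 = 1800 × 0.018303 ≈ 32.945 cpm.

32.9 cpm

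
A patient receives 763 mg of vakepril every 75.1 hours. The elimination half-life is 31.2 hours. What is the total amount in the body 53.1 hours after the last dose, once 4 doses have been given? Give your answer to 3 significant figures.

The 4 doses were given 278.4, 203.3, 128.2, 53.1 hours ago.
Total = 763·(1/2)^(278.4/31.2) + 763·(1/2)^(203.3/31.2) + 763·(1/2)^(128.2/31.2) + 763·(1/2)^(53.1/31.2)
      = 1.5718 + 8.3369 + 44.218 + 234.53 ≈ 288.65 mg.

289 mg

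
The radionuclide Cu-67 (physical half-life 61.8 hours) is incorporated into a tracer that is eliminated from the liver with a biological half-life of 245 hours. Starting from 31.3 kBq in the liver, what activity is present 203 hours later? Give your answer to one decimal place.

1.8 kBq

1/t_eff = 1/t_phys + 1/t_biol = 1/61.8 + 1/245 = 0.020263 per hour.
t_eff = 61.8 × 245 / (61.8 + 245) ≈ 49.351 hours.
Remaining = 31.3 × (1/2)^(203/49.351) = 31.3 × (1/2)^4.1134 ≈ 1.8084 kBq.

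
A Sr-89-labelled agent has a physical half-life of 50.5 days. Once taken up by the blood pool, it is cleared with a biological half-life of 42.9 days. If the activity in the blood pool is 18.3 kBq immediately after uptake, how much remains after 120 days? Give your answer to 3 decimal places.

1/t_eff = 1/t_phys + 1/t_biol = 1/50.5 + 1/42.9 = 0.043112 per day.
t_eff = 50.5 × 42.9 / (50.5 + 42.9) ≈ 23.195 days.
Remaining = 18.3 × (1/2)^(120/23.195) = 18.3 × (1/2)^5.1734 ≈ 0.5071 kBq.

0.507 kBq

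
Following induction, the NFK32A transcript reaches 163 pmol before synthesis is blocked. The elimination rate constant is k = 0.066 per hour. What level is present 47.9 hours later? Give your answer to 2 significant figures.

6.9 pmol

t½ = ln 2 / k = 0.69315 / 0.066 ≈ 10.502 hours.
Number of half-lives: n = 47.9/10.502 ≈ 4.5609.
Remaining = 163 × (1/2)^4.5609 = 163 × 0.042366 ≈ 6.9057 pmol.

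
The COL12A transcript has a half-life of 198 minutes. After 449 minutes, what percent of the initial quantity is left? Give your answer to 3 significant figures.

n = 449/198 ≈ 2.2677 half-lives.
Fraction remaining = (1/2)^2.2677 ≈ 0.20766, i.e. 20.766%.

20.8%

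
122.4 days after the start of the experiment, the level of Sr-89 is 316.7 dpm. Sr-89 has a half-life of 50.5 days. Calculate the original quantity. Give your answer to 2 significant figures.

Number of half-lives elapsed: n = 122.4/50.5 ≈ 2.4238.
A₀ = A × 2^n = 316.7 × 2^2.4238 = 316.7 × 5.3657 ≈ 1699.3 dpm.

1700 dpm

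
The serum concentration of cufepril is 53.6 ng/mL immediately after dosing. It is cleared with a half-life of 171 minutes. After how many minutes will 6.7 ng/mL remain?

6.7/53.6 = 1/8, so 3 half-lives have elapsed.
t = 3 × 171 = 513 minutes.

513 minutes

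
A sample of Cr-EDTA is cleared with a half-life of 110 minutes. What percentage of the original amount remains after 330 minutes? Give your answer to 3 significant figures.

n = 330/110 ≈ 3 half-lives.
Fraction remaining = (1/2)^3 ≈ 0.125, i.e. 12.5%.

12.5%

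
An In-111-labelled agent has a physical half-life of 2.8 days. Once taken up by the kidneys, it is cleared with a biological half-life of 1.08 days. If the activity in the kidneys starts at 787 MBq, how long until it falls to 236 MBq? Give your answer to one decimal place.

1.4 days

1/t_eff = 1/t_phys + 1/t_biol = 1/2.8 + 1/1.08 = 1.2831 per day.
t_eff = 2.8 × 1.08 / (2.8 + 1.08) ≈ 0.77938 days.
n = log₂(787/236) ≈ 1.7376; t = 1.7376 × 0.77938 ≈ 1.3542 days.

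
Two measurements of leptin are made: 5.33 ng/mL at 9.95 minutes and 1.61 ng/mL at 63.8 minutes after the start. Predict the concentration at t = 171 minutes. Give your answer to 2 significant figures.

Over Δt = 63.8 − 9.95 = 53.85 minutes, the level fell by a factor of 5.33/1.61 ≈ 3.3106.
n = log₂(3.3106) ≈ 1.7271 half-lives, so t½ = 53.85/1.7271 ≈ 31.18 minutes.
From t = 63.8 to t = 171: 1.61 × (1/2)^((171−63.8)/31.18) ≈ 0.14854 ng/mL.

0.15 ng/mL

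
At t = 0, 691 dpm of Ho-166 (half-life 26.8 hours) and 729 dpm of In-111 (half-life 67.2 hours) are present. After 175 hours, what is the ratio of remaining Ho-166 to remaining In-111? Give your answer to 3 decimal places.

0.062

Ho-166: 691 × (1/2)^(175/26.8) = 691 × (1/2)^6.5299 ≈ 7.4782 dpm.
In-111: 729 × (1/2)^(175/67.2) = 729 × (1/2)^2.6042 ≈ 119.89 dpm.
Ratio ≈ 7.4782 / 119.89 ≈ 0.062374.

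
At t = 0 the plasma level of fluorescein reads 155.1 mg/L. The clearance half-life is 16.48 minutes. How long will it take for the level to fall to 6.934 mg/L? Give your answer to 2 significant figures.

74 minutes

Fraction remaining = 6.934/155.1 ≈ 0.044707.
n = log₂(155.1/6.934) = ln(22.368)/ln 2 ≈ 4.4834 half-lives.
t = n × t½ = 4.4834 × 16.48 ≈ 73.886 minutes.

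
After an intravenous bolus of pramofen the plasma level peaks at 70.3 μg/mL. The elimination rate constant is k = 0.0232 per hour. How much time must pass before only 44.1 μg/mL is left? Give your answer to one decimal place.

20.1 hours

t½ = ln 2 / k = 0.69315 / 0.0232 ≈ 29.877 hours.
Fraction remaining = 44.1/70.3 ≈ 0.62731.
n = log₂(70.3/44.1) = ln(1.5941)/ln 2 ≈ 0.67275 half-lives.
t = n × t½ = 0.67275 × 29.877 ≈ 20.1 hours.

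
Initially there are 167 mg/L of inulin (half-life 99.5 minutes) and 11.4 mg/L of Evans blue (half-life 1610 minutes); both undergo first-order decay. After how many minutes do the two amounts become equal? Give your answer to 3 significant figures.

411 minutes

Set 167·(1/2)^(t/99.5) = 11.4·(1/2)^(t/1610).
Taking log₂: log₂(167/11.4) = t·(1/99.5 − 1/1610).
log₂(14.649) = 3.8727; 1/99.5 − 1/1610 = 0.0094291.
t = 3.8727 / 0.0094291 ≈ 410.72 minutes.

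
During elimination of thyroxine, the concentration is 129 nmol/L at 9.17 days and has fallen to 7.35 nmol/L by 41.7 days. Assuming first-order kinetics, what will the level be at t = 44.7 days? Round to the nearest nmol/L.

6 nmol/L

Over Δt = 41.7 − 9.17 = 32.53 days, the level fell by a factor of 129/7.35 ≈ 17.551.
n = log₂(17.551) ≈ 4.1335 half-lives, so t½ = 32.53/4.1335 ≈ 7.8699 days.
From t = 41.7 to t = 44.7: 7.35 × (1/2)^((44.7−41.7)/7.8699) ≈ 5.6433 nmol/L.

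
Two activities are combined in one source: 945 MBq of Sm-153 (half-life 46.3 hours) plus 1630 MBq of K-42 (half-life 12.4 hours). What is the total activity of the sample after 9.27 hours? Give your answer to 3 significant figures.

Sm-153: 945 × (1/2)^(9.27/46.3) = 945 × (1/2)^0.20022 ≈ 822.55 MBq.
K-42: 1630 × (1/2)^(9.27/12.4) = 1630 × (1/2)^0.74758 ≈ 970.83 MBq.
Total = 822.55 + 970.83 ≈ 1793.4 MBq.

1790 MBq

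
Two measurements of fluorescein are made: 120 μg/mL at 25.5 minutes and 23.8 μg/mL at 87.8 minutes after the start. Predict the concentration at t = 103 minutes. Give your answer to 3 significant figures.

16.0 μg/mL

Over Δt = 87.8 − 25.5 = 62.3 minutes, the level fell by a factor of 120/23.8 ≈ 5.042.
n = log₂(5.042) ≈ 2.334 half-lives, so t½ = 62.3/2.334 ≈ 26.692 minutes.
From t = 87.8 to t = 103: 23.8 × (1/2)^((103−87.8)/26.692) ≈ 16.038 μg/mL.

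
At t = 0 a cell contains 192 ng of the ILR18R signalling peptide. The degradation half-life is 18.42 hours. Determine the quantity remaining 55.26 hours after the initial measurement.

24 ng

Elapsed time is 3 half-lives (55.26/18.42).
Each half-life halves the amount: 192 × (1/2)^3 = 192/8 = 24 ng.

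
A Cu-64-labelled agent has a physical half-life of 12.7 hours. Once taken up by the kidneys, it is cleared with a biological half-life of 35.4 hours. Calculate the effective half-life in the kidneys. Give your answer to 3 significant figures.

9.35 hours

1/t_eff = 1/t_phys + 1/t_biol = 1/12.7 + 1/35.4 = 0.10699 per hour.
t_eff = 12.7 × 35.4 / (12.7 + 35.4) ≈ 9.3468 hours.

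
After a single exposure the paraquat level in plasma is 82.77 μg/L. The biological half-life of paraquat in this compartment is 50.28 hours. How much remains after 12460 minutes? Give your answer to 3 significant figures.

Convert the elapsed time: 12460 minutes = 207.667 hours.
Number of half-lives: n = 207.667/50.28 ≈ 4.1302.
Remaining = 82.77 × (1/2)^4.1302 = 82.77 × 0.057106 ≈ 4.7267 μg/L.

4.73 μg/L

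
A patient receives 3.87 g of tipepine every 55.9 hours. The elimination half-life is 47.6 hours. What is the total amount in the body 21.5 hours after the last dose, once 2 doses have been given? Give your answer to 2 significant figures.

4.1 g

The 2 doses were given 77.4, 21.5 hours ago.
Total = 3.87·(1/2)^(77.4/47.6) + 3.87·(1/2)^(21.5/47.6)
      = 1.2538 + 2.8297 ≈ 4.0835 g.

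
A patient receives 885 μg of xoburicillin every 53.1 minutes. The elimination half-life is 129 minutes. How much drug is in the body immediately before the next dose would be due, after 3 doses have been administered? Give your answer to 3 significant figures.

The 3 doses were given 159.3, 106.2, 53.1 minutes ago.
Total = 885·(1/2)^(159.3/129) + 885·(1/2)^(106.2/129) + 885·(1/2)^(53.1/129)
      = 376.02 + 500.17 + 665.32 ≈ 1541.5 μg.

1540 μg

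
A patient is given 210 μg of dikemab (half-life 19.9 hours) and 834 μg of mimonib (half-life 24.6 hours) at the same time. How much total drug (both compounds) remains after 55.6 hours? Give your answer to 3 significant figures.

dikemab: 210 × (1/2)^(55.6/19.9) = 210 × (1/2)^2.794 ≈ 30.28 μg.
mimonib: 834 × (1/2)^(55.6/24.6) = 834 × (1/2)^2.2602 ≈ 174.1 μg.
Total = 30.28 + 174.1 ≈ 204.38 μg.

204 μg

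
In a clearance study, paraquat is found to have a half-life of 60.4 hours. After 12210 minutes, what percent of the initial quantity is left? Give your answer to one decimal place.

9.7%

12210 minutes = 203.5 hours.
n = 203.5/60.4 ≈ 3.3692 half-lives.
Fraction remaining = (1/2)^3.3692 ≈ 0.096776, i.e. 9.6776%.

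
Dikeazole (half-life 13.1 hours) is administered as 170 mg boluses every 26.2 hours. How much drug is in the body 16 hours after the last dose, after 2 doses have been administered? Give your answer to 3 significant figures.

91.1 mg

The 2 doses were given 42.2, 16 hours ago.
Total = 170·(1/2)^(42.2/13.1) + 170·(1/2)^(16/13.1)
      = 18.227 + 72.909 ≈ 91.136 mg.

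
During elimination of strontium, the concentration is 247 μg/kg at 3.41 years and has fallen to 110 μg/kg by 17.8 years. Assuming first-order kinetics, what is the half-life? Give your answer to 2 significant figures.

12 years

Over Δt = 17.8 − 3.41 = 14.39 years, the level fell by a factor of 247/110 ≈ 2.2455.
n = log₂(2.2455) ≈ 1.167 half-lives, so t½ = 14.39/1.167 ≈ 12.331 years.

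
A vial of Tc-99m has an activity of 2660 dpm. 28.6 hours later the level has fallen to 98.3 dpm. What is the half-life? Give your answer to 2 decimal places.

6.01 hours

A/A₀ = 98.3/2660 ≈ 0.036955.
n = log₂(27.06) ≈ 4.7581 half-lives elapsed in 28.6 hours.
t½ = 28.6/4.7581 ≈ 6.0108 hours.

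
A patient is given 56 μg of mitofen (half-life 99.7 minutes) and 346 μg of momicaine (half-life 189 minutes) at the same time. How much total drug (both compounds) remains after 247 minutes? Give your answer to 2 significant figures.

150 μg

mitofen: 56 × (1/2)^(247/99.7) = 56 × (1/2)^2.4774 ≈ 10.056 μg.
momicaine: 346 × (1/2)^(247/189) = 346 × (1/2)^1.3069 ≈ 139.85 μg.
Total = 10.056 + 139.85 ≈ 149.91 μg.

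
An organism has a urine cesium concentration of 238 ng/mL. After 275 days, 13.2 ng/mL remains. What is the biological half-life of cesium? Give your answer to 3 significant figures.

A/A₀ = 13.2/238 ≈ 0.055462.
n = log₂(18.03) ≈ 4.1724 half-lives elapsed in 275 days.
t½ = 275/4.1724 ≈ 65.91 days.

65.9 days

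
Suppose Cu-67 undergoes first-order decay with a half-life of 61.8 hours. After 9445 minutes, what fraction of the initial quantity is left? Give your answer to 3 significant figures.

0.171

9445 minutes = 157.417 hours.
n = 157.417/61.8 ≈ 2.5472 half-lives.
Fraction remaining = (1/2)^2.5472 ≈ 0.17109.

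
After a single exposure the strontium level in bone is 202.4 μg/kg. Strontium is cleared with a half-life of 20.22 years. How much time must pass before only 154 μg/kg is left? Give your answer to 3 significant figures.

Fraction remaining = 154/202.4 ≈ 0.76087.
n = log₂(202.4/154) = ln(1.3143)/ln 2 ≈ 0.39428 half-lives.
t = n × t½ = 0.39428 × 20.22 ≈ 7.9723 years.

7.97 years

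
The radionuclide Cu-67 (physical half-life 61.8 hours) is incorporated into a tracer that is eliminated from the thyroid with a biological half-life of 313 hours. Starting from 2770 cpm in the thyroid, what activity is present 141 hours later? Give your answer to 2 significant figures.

420 cpm

1/t_eff = 1/t_phys + 1/t_biol = 1/61.8 + 1/313 = 0.019376 per hour.
t_eff = 61.8 × 313 / (61.8 + 313) ≈ 51.61 hours.
Remaining = 2770 × (1/2)^(141/51.61) = 2770 × (1/2)^2.732 ≈ 416.92 cpm.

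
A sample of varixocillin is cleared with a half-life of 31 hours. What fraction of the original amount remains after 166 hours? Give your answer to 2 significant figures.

0.024

n = 166/31 ≈ 5.3548 half-lives.
Fraction remaining = (1/2)^5.3548 ≈ 0.024436.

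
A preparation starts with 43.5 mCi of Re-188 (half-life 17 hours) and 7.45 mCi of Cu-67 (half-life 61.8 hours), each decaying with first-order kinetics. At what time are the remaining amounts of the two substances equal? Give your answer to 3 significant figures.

Set 43.5·(1/2)^(t/17) = 7.45·(1/2)^(t/61.8).
Taking log₂: log₂(43.5/7.45) = t·(1/17 − 1/61.8).
log₂(5.8389) = 2.5457; 1/17 − 1/61.8 = 0.042642.
t = 2.5457 / 0.042642 ≈ 59.699 hours.

59.7 hours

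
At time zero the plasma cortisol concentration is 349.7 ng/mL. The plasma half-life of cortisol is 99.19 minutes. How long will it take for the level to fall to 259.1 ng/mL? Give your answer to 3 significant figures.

42.9 minutes

Fraction remaining = 259.1/349.7 ≈ 0.74092.
n = log₂(349.7/259.1) = ln(1.3497)/ln 2 ≈ 0.43261 half-lives.
t = n × t½ = 0.43261 × 99.19 ≈ 42.91 minutes.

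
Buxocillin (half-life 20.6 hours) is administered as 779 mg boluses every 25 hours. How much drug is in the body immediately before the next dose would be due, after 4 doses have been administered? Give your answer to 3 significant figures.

The 4 doses were given 100, 75, 50, 25 hours ago.
Total = 779·(1/2)^(100/20.6) + 779·(1/2)^(75/20.6) + 779·(1/2)^(50/20.6) + 779·(1/2)^(25/20.6)
      = 26.929 + 62.453 + 144.84 + 335.9 ≈ 570.12 mg.

570 mg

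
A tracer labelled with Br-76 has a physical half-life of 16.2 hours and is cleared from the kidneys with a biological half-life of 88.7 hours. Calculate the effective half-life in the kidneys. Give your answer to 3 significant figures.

13.7 hours

1/t_eff = 1/t_phys + 1/t_biol = 1/16.2 + 1/88.7 = 0.073002 per hour.
t_eff = 16.2 × 88.7 / (16.2 + 88.7) ≈ 13.698 hours.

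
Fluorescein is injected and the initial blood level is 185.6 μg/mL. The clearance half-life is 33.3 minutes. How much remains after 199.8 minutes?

Elapsed time is 6 half-lives (199.8/33.3).
Each half-life halves the amount: 185.6 × (1/2)^6 = 185.6/64 = 2.9 μg/mL.

2.9 μg/mL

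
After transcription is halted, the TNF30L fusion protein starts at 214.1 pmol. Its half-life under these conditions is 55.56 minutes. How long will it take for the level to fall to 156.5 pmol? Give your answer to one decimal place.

25.1 minutes

Fraction remaining = 156.5/214.1 ≈ 0.73097.
n = log₂(214.1/156.5) = ln(1.3681)/ln 2 ≈ 0.45212 half-lives.
t = n × t½ = 0.45212 × 55.56 ≈ 25.12 minutes.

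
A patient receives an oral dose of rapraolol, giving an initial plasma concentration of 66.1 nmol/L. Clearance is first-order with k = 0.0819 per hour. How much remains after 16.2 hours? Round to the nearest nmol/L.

18 nmol/L

t½ = ln 2 / k = 0.69315 / 0.0819 ≈ 8.4633 hours.
Number of half-lives: n = 16.2/8.4633 ≈ 1.9141.
Remaining = 66.1 × (1/2)^1.9141 = 66.1 × 0.26533 ≈ 17.538 nmol/L.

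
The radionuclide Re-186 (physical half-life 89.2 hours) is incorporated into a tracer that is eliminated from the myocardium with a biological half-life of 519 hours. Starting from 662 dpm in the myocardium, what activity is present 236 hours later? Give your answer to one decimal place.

1/t_eff = 1/t_phys + 1/t_biol = 1/89.2 + 1/519 = 0.013138 per hour.
t_eff = 89.2 × 519 / (89.2 + 519) ≈ 76.118 hours.
Remaining = 662 × (1/2)^(236/76.118) = 662 × (1/2)^3.1005 ≈ 77.184 dpm.

77.2 dpm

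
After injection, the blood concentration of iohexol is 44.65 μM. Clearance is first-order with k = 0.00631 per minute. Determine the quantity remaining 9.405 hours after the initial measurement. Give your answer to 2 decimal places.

t½ = ln 2 / k = 0.69315 / 0.00631 ≈ 109.85 minutes.
Convert the elapsed time: 9.405 hours = 564.3 minutes.
Number of half-lives: n = 564.3/109.85 ≈ 5.1371.
Remaining = 44.65 × (1/2)^5.1371 = 44.65 × 0.028418 ≈ 1.2689 μM.

1.27 μM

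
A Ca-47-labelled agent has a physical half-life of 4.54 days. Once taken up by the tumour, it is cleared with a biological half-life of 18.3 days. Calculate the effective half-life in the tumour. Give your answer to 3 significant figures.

3.64 days

1/t_eff = 1/t_phys + 1/t_biol = 1/4.54 + 1/18.3 = 0.27491 per day.
t_eff = 4.54 × 18.3 / (4.54 + 18.3) ≈ 3.6376 days.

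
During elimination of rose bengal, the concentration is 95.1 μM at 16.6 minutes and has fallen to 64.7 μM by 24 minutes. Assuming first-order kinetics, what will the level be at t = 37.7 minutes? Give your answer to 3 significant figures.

31.7 μM

Over Δt = 24 − 16.6 = 7.4 minutes, the level fell by a factor of 95.1/64.7 ≈ 1.4699.
n = log₂(1.4699) ≈ 0.55568 half-lives, so t½ = 7.4/0.55568 ≈ 13.317 minutes.
From t = 24 to t = 37.7: 64.7 × (1/2)^((37.7−24)/13.317) ≈ 31.712 μM.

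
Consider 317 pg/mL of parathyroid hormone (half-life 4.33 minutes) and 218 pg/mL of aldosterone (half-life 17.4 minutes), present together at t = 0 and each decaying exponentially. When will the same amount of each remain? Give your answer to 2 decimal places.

3.11 minutes

Set 317·(1/2)^(t/4.33) = 218·(1/2)^(t/17.4).
Taking log₂: log₂(317/218) = t·(1/4.33 − 1/17.4).
log₂(1.4541) = 0.54015; 1/4.33 − 1/17.4 = 0.17348.
t = 0.54015 / 0.17348 ≈ 3.1137 minutes.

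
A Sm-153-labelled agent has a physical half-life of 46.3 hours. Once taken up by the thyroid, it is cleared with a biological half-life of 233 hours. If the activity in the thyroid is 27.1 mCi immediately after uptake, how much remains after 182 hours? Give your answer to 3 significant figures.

1/t_eff = 1/t_phys + 1/t_biol = 1/46.3 + 1/233 = 0.02589 per hour.
t_eff = 46.3 × 233 / (46.3 + 233) ≈ 38.625 hours.
Remaining = 27.1 × (1/2)^(182/38.625) = 27.1 × (1/2)^4.712 ≈ 1.034 mCi.

1.03 mCi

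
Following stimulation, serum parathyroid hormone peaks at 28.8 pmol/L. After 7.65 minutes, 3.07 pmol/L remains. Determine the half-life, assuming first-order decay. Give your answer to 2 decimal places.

A/A₀ = 3.07/28.8 ≈ 0.1066.
n = log₂(9.3811) ≈ 3.2298 half-lives elapsed in 7.65 minutes.
t½ = 7.65/3.2298 ≈ 2.3686 minutes.

2.37 minutes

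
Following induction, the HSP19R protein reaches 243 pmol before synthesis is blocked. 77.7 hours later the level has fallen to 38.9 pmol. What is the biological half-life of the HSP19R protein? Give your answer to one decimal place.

A/A₀ = 38.9/243 ≈ 0.16008.
n = log₂(6.2468) ≈ 2.6431 half-lives elapsed in 77.7 hours.
t½ = 77.7/2.6431 ≈ 29.397 hours.

29.4 hours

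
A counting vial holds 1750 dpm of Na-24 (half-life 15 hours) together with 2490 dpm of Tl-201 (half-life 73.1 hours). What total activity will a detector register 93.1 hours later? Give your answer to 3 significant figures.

Na-24: 1750 × (1/2)^(93.1/15) = 1750 × (1/2)^6.2067 ≈ 23.694 dpm.
Tl-201: 2490 × (1/2)^(93.1/73.1) = 2490 × (1/2)^1.2736 ≈ 1029.9 dpm.
Total = 23.694 + 1029.9 ≈ 1053.6 dpm.

1050 dpm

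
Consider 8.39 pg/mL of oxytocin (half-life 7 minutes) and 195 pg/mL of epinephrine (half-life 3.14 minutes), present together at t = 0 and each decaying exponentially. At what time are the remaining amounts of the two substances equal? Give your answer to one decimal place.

25.8 minutes

Set 8.39·(1/2)^(t/7) = 195·(1/2)^(t/3.14).
Taking log₂: log₂(8.39/195) = t·(1/7 − 1/3.14).
log₂(0.043026) = -4.5387; 1/7 − 1/3.14 = -0.17561.
t = -4.5387 / -0.17561 ≈ 25.844 minutes.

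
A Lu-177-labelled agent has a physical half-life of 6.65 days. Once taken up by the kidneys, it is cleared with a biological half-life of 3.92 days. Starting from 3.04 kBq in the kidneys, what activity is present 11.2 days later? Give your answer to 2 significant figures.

0.13 kBq

1/t_eff = 1/t_phys + 1/t_biol = 1/6.65 + 1/3.92 = 0.40548 per day.
t_eff = 6.65 × 3.92 / (6.65 + 3.92) ≈ 2.4662 days.
Remaining = 3.04 × (1/2)^(11.2/2.4662) = 3.04 × (1/2)^4.5414 ≈ 0.13055 kBq.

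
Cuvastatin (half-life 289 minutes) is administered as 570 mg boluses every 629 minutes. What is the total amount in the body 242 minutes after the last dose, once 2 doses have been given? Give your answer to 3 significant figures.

The 2 doses were given 871, 242 minutes ago.
Total = 570·(1/2)^(871/289) + 570·(1/2)^(242/289)
      = 70.57 + 319.01 ≈ 389.58 mg.

390 mg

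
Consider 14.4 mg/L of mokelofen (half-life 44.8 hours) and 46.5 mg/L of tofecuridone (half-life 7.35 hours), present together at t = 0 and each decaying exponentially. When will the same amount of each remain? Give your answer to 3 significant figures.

14.9 hours

Set 14.4·(1/2)^(t/44.8) = 46.5·(1/2)^(t/7.35).
Taking log₂: log₂(14.4/46.5) = t·(1/44.8 − 1/7.35).
log₂(0.30968) = -1.6912; 1/44.8 − 1/7.35 = -0.11373.
t = -1.6912 / -0.11373 ≈ 14.87 hours.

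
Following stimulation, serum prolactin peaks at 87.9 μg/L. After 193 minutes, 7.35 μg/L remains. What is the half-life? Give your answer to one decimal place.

A/A₀ = 7.35/87.9 ≈ 0.083618.
n = log₂(11.959) ≈ 3.58 half-lives elapsed in 193 minutes.
t½ = 193/3.58 ≈ 53.91 minutes.

53.9 minutes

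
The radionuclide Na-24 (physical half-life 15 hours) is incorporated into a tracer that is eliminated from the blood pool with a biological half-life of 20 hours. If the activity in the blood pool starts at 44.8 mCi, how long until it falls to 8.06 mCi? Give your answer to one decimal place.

21.2 hours

1/t_eff = 1/t_phys + 1/t_biol = 1/15 + 1/20 = 0.11667 per hour.
t_eff = 15 × 20 / (15 + 20) ≈ 8.5714 hours.
n = log₂(44.8/8.06) ≈ 2.4746; t = 2.4746 × 8.5714 ≈ 21.211 hours.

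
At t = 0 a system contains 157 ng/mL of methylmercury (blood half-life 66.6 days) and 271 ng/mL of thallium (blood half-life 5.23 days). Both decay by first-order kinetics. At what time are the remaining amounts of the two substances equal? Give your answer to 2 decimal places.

4.47 days

Set 157·(1/2)^(t/66.6) = 271·(1/2)^(t/5.23).
Taking log₂: log₂(157/271) = t·(1/66.6 − 1/5.23).
log₂(0.57934) = -0.78753; 1/66.6 − 1/5.23 = -0.17619.
t = -0.78753 / -0.17619 ≈ 4.4698 days.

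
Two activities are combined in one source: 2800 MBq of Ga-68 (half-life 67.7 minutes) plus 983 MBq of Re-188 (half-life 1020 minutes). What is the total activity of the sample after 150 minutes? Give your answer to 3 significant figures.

1490 MBq

Ga-68: 2800 × (1/2)^(150/67.7) = 2800 × (1/2)^2.2157 ≈ 602.81 MBq.
Re-188: 983 × (1/2)^(150/1020) = 983 × (1/2)^0.14706 ≈ 887.74 MBq.
Total = 602.81 + 887.74 ≈ 1490.5 MBq.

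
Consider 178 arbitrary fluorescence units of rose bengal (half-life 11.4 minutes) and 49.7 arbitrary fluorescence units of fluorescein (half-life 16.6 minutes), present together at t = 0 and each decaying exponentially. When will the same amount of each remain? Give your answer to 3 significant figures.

67.0 minutes

Set 178·(1/2)^(t/11.4) = 49.7·(1/2)^(t/16.6).
Taking log₂: log₂(178/49.7) = t·(1/11.4 − 1/16.6).
log₂(3.5815) = 1.8406; 1/11.4 − 1/16.6 = 0.027478.
t = 1.8406 / 0.027478 ≈ 66.982 minutes.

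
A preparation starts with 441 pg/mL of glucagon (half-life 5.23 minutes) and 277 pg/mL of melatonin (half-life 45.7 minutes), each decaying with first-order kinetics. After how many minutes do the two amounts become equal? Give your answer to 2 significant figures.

4.0 minutes

Set 441·(1/2)^(t/5.23) = 277·(1/2)^(t/45.7).
Taking log₂: log₂(441/277) = t·(1/5.23 − 1/45.7).
log₂(1.5921) = 0.67089; 1/5.23 − 1/45.7 = 0.16932.
t = 0.67089 / 0.16932 ≈ 3.9622 minutes.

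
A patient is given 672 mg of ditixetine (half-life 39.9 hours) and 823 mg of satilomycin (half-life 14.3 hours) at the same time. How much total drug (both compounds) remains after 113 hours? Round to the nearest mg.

98 mg

ditixetine: 672 × (1/2)^(113/39.9) = 672 × (1/2)^2.8321 ≈ 94.369 mg.
satilomycin: 823 × (1/2)^(113/14.3) = 823 × (1/2)^7.9021 ≈ 3.4406 mg.
Total = 94.369 + 3.4406 ≈ 97.809 mg.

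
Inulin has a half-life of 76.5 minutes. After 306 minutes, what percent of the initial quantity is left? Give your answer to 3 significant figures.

6.25%

n = 306/76.5 ≈ 4 half-lives.
Fraction remaining = (1/2)^4 ≈ 0.0625, i.e. 6.25%.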